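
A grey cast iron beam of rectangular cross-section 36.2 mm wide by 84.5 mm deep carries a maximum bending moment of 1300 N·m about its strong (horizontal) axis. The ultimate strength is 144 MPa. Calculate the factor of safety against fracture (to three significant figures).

Section modulus S = bh²/6 = 36.2×84.5²/6 = 43080 mm³.
σ = M/S = 1300000/43080 = 30.18 MPa.
n = 144/30.18 = 4.772.

n = 4.77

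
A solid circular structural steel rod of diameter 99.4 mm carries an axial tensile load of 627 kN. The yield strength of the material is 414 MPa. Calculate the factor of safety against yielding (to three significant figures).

n = 5.12

A = πd²/4 = 7760 mm².
σ = F/A = 627000/7760 = 80.80 MPa.
n = 414/80.80 = 5.124.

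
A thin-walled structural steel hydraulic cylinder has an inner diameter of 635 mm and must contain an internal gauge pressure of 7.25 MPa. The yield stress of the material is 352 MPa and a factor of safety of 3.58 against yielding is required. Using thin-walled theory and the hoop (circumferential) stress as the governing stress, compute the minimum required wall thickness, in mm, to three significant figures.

σ_allow = 352/3.58 = 98.32 MPa.
Hoop stress σ_h = pD/(2t), so t = pD/(2σ_allow) = 7.25×635/(2×98.32) = 23.41 mm.

t = 23.4 mm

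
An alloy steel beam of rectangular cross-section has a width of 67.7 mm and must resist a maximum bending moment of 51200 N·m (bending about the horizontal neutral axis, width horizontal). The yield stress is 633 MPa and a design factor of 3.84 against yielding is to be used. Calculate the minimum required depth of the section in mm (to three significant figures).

h = 166 mm

σ_allow = 633/3.84 = 164.8 MPa.
For a rectangular section σ = 6M/(bh²), so h² = 6M/(b σ_allow) = 6×5.1200×10^7/(67.7×164.8) = 27530 mm².
h = 165.9 mm.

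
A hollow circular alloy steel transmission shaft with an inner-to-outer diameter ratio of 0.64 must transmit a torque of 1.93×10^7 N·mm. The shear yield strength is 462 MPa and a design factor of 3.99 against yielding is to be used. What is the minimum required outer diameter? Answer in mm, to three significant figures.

τ_allow = 462/3.99 = 115.8 MPa.
For a hollow shaft τ = 16T/[πd_o³(1−k⁴)] with k = 0.64, so 1−k⁴ = 0.8322.
d_o³ = 16T/[π τ_allow (1−k⁴)] = 16×1.9300×10^7/(π×115.8×0.8322) = 1.020×10^6 mm³.
d_o = 100.7 mm.

d_o = 101 mm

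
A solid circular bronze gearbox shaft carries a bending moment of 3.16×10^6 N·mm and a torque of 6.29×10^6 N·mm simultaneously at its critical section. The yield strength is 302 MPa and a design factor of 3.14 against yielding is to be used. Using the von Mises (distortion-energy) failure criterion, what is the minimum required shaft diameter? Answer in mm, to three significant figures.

σ_allow = σ_y/n = 302/3.14 = 96.18 MPa.
For a solid shaft σ_b = 32M/(πd³) and τ = 16T/(πd³), so the von Mises stress is σ' = (16/πd³)·√(4M²+3T²).
√(4M²+3T²) = √(4×(3.160×10^6)² + 3×(6.290×10^6)²) = 1.260×10^7 N·mm.
d³ = 16×1.260×10^7/(π×96.18) = 666900 mm³.
d = 87.37 mm.

d = 87.4 mm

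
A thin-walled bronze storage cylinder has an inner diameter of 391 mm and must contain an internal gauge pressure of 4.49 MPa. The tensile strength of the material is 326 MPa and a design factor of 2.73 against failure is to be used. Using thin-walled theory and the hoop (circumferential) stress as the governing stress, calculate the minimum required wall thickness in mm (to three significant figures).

t = 7.35 mm

σ_allow = 326/2.73 = 119.4 MPa.
Hoop stress σ_h = pD/(2t), so t = pD/(2σ_allow) = 4.49×391/(2×119.4) = 7.351 mm.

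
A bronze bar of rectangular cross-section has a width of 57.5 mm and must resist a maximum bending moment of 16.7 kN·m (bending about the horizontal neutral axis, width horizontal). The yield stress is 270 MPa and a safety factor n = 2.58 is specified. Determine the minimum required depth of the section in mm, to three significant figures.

h = 129 mm

σ_allow = 270/2.58 = 104.7 MPa.
For a rectangular section σ = 6M/(bh²), so h² = 6M/(b σ_allow) = 6×1.6700×10^7/(57.5×104.7) = 16650 mm².
h = 129.0 mm.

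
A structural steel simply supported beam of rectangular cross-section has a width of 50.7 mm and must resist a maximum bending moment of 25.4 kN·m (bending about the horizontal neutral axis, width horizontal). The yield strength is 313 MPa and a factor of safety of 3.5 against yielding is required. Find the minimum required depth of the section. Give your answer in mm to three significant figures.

σ_allow = 313/3.5 = 89.43 MPa.
For a rectangular section σ = 6M/(bh²), so h² = 6M/(b σ_allow) = 6×2.5400×10^7/(50.7×89.43) = 33610 mm².
h = 183.3 mm.

h = 183 mm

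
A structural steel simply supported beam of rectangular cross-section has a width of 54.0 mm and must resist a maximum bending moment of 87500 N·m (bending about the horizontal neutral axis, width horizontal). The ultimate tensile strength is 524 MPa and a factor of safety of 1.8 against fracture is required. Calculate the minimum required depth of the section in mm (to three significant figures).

h = 183 mm

σ_allow = 524/1.8 = 291.1 MPa.
For a rectangular section σ = 6M/(bh²), so h² = 6M/(b σ_allow) = 6×8.7500×10^7/(54.0×291.1) = 33400 mm².
h = 182.7 mm.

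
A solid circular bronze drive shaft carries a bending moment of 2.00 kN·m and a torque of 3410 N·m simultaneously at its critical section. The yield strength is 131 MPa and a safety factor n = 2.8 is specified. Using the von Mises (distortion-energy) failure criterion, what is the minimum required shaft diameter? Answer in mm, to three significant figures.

d = 91.9 mm

σ_allow = σ_y/n = 131/2.8 = 46.79 MPa.
For a solid shaft σ_b = 32M/(πd³) and τ = 16T/(πd³), so the von Mises stress is σ' = (16/πd³)·√(4M²+3T²).
√(4M²+3T²) = √(4×(2.000×10^6)² + 3×(3.410×10^6)²) = 7.133×10^6 N·mm.
d³ = 16×7.133×10^6/(π×46.79) = 776500 mm³.
d = 91.91 mm.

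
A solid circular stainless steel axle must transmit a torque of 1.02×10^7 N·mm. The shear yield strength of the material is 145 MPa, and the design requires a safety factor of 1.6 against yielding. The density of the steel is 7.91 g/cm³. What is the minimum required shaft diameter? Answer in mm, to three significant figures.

Allowable shear stress τ_allow = 145/1.6 = 90.62 MPa.
For a solid shaft τ = 16T/(πd³), so d³ = 16T/(π τ_allow) = 16×1.0200×10^7/(π×90.62) = 573200 mm³.
d = (573200)^(1/3) = 83.07 mm.

d = 83.1 mm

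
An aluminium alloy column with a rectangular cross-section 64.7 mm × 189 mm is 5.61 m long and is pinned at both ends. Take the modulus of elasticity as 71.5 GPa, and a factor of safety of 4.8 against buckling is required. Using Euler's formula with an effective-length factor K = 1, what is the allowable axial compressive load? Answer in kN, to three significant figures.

Buckling occurs about the weak axis: I_min = h·b³/12 = 189×64.7³/12 = 4.266×10^6 mm⁴ (b = 64.7 mm is the smaller dimension).
Effective length L_e = KL = 1×5.61 m = 5610 mm.
Euler critical load P_cr = π²EI/L_e² = π²×71500×4.266×10^6/5610² = 95650 N.
P_allow = P_cr/n = 95650/4.8 = 19930 N.

P_allow = 19.9 kN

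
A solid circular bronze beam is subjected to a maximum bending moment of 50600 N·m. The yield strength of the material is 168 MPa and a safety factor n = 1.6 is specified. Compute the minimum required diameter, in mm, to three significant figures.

σ_allow = 168/1.6 = 105.0 MPa.
For a solid circular section σ = 32M/(πd³), so d³ = 32M/(π σ_allow) = 32×5.0600×10^7/(π×105.0) = 4.909×10^6 mm³.
d = 169.9 mm.

d = 170 mm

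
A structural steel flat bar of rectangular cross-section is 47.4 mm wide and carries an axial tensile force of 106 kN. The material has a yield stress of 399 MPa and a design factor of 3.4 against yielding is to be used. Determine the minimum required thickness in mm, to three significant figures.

σ_allow = 399/3.4 = 117.4 MPa.
Required area A = F/σ_allow = 106000/117.4 = 903.3 mm².
t = A/w = 903.3/47.4 = 19.06 mm.

t = 19.1 mm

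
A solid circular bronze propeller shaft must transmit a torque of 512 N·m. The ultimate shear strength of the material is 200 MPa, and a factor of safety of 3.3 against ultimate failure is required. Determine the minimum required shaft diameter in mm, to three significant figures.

Allowable shear stress τ_allow = 200/3.3 = 60.61 MPa.
For a solid shaft τ = 16T/(πd³), so d³ = 16T/(π τ_allow) = 16×512000/(π×60.61) = 43030 mm³.
d = (43030)^(1/3) = 35.04 mm.

d = 35.0 mm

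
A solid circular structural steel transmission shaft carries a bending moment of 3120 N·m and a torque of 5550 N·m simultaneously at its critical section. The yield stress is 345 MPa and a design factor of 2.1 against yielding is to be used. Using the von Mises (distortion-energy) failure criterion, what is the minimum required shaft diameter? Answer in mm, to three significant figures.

σ_allow = σ_y/n = 345/2.1 = 164.3 MPa.
For a solid shaft σ_b = 32M/(πd³) and τ = 16T/(πd³), so the von Mises stress is σ' = (16/πd³)·√(4M²+3T²).
√(4M²+3T²) = √(4×(3.120×10^6)² + 3×(5.550×10^6)²) = 1.146×10^7 N·mm.
d³ = 16×1.146×10^7/(π×164.3) = 355300 mm³.
d = 70.83 mm.

d = 70.8 mm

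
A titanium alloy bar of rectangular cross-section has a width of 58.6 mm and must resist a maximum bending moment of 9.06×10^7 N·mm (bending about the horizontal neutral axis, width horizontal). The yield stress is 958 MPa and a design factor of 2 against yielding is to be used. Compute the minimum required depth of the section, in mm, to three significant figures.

σ_allow = 958/2 = 479.0 MPa.
For a rectangular section σ = 6M/(bh²), so h² = 6M/(b σ_allow) = 6×9.0600×10^7/(58.6×479.0) = 19370 mm².
h = 139.2 mm.

h = 139 mm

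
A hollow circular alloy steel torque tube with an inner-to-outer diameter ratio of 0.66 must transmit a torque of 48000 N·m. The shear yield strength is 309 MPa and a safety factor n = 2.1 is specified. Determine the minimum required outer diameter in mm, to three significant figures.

d_o = 127 mm

τ_allow = 309/2.1 = 147.1 MPa.
For a hollow shaft τ = 16T/[πd_o³(1−k⁴)] with k = 0.66, so 1−k⁴ = 0.8103.
d_o³ = 16T/[π τ_allow (1−k⁴)] = 16×4.8000×10^7/(π×147.1×0.8103) = 2.050×10^6 mm³.
d_o = 127.0 mm.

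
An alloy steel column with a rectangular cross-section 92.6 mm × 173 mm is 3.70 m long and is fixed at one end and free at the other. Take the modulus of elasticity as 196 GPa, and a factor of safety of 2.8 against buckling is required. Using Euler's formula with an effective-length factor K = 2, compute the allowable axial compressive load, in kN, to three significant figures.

Buckling occurs about the weak axis: I_min = h·b³/12 = 173×92.6³/12 = 1.145×10^7 mm⁴ (b = 92.6 mm is the smaller dimension).
Effective length L_e = KL = 2×3.70 m = 7400 mm.
Euler critical load P_cr = π²EI/L_e² = π²×196000×1.145×10^7/7400² = 404400 N.
P_allow = P_cr/n = 404400/2.8 = 144400 N.

P_allow = 144 kN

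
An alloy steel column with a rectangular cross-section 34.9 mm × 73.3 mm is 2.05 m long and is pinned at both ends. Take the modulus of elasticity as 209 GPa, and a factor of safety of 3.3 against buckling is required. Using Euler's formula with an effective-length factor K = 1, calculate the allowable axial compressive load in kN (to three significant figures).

Buckling occurs about the weak axis: I_min = h·b³/12 = 73.3×34.9³/12 = 259700 mm⁴ (b = 34.9 mm is the smaller dimension).
Effective length L_e = KL = 1×2.05 m = 2050 mm.
Euler critical load P_cr = π²EI/L_e² = π²×209000×259700/2050² = 127400 N.
P_allow = P_cr/n = 127400/3.3 = 38620 N.

P_allow = 38.6 kN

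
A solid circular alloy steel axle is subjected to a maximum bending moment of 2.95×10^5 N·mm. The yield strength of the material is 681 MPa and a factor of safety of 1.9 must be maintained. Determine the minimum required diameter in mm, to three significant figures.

σ_allow = 681/1.9 = 358.4 MPa.
For a solid circular section σ = 32M/(πd³), so d³ = 32M/(π σ_allow) = 32×295000/(π×358.4) = 8384 mm³.
d = 20.31 mm.

d = 20.3 mm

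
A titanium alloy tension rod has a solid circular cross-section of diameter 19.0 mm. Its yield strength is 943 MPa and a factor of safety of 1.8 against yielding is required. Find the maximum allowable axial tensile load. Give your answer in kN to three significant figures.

σ_allow = 943/1.8 = 523.9 MPa.
A = πd²/4 = π×19.0²/4 = 283.5 mm².
F_allow = σ_allow × A = 523.9×283.5 = 148500 N.

F_allow = 149 kN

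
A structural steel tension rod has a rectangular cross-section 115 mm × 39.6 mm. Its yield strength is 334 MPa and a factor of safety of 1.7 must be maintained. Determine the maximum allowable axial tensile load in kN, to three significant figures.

F_allow = 895 kN

σ_allow = 334/1.7 = 196.5 MPa.
A = 115×39.6 = 4554 mm².
F_allow = σ_allow × A = 196.5×4554 = 894700 N.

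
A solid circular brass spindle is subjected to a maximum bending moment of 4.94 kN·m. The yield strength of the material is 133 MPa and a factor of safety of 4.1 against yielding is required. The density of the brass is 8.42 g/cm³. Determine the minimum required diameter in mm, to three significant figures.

d = 116 mm

σ_allow = 133/4.1 = 32.44 MPa.
For a solid circular section σ = 32M/(πd³), so d³ = 32M/(π σ_allow) = 32×4940000/(π×32.44) = 1.551×10^6 mm³.
d = 115.8 mm.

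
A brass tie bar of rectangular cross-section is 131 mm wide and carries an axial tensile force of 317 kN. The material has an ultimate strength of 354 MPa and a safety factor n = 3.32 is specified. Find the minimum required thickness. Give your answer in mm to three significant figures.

t = 22.7 mm

σ_allow = 354/3.32 = 106.6 MPa.
Required area A = F/σ_allow = 317000/106.6 = 2973 mm².
t = A/w = 2973/131 = 22.69 mm.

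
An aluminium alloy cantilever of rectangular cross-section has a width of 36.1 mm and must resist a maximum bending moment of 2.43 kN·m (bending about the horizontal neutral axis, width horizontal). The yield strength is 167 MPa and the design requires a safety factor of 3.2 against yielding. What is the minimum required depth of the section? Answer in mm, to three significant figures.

h = 88.0 mm

σ_allow = 167/3.2 = 52.19 MPa.
For a rectangular section σ = 6M/(bh²), so h² = 6M/(b σ_allow) = 6×2430000/(36.1×52.19) = 7739 mm².
h = 87.97 mm.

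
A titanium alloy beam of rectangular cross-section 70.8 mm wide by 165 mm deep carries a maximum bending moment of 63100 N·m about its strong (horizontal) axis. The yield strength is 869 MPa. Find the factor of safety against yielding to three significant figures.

n = 4.42

Section modulus S = bh²/6 = 70.8×165²/6 = 321300 mm³.
σ = M/S = 6.3100×10^7/321300 = 196.4 MPa.
n = 869/196.4 = 4.424.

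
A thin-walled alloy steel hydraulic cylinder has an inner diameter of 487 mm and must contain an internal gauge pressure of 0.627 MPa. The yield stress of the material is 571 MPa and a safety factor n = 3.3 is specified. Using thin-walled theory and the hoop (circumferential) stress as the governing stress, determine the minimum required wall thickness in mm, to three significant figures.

σ_allow = 571/3.3 = 173.0 MPa.
Hoop stress σ_h = pD/(2t), so t = pD/(2σ_allow) = 0.627×487/(2×173.0) = 0.8824 mm.

t = 0.882 mm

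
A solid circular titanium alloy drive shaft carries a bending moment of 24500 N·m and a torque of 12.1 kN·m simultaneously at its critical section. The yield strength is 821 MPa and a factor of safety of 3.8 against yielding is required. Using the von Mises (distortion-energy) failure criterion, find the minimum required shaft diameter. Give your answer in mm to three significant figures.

d = 108 mm

σ_allow = σ_y/n = 821/3.8 = 216.1 MPa.
For a solid shaft σ_b = 32M/(πd³) and τ = 16T/(πd³), so the von Mises stress is σ' = (16/πd³)·√(4M²+3T²).
√(4M²+3T²) = √(4×(2.450×10^7)² + 3×(1.210×10^7)²) = 5.329×10^7 N·mm.
d³ = 16×5.329×10^7/(π×216.1) = 1.256×10^6 mm³.
d = 107.9 mm.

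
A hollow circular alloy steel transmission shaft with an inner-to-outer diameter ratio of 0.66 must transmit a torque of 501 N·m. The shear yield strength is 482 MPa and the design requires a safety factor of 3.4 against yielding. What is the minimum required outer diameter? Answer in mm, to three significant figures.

d_o = 28.1 mm

τ_allow = 482/3.4 = 141.8 MPa.
For a hollow shaft τ = 16T/[πd_o³(1−k⁴)] with k = 0.66, so 1−k⁴ = 0.8103.
d_o³ = 16T/[π τ_allow (1−k⁴)] = 16×501000/(π×141.8×0.8103) = 22210 mm³.
d_o = 28.11 mm.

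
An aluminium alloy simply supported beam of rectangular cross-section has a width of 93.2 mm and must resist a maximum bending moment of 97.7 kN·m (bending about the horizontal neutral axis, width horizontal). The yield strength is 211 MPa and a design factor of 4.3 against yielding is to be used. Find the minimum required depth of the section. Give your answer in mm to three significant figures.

h = 358 mm

σ_allow = 211/4.3 = 49.07 MPa.
For a rectangular section σ = 6M/(bh²), so h² = 6M/(b σ_allow) = 6×9.7700×10^7/(93.2×49.07) = 128200 mm².
h = 358.0 mm.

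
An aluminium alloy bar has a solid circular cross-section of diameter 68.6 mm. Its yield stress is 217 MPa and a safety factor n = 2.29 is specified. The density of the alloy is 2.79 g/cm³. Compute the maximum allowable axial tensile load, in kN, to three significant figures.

σ_allow = 217/2.29 = 94.76 MPa.
A = πd²/4 = π×68.6²/4 = 3696 mm².
F_allow = σ_allow × A = 94.76×3696 = 350200 N.

F_allow = 350 kN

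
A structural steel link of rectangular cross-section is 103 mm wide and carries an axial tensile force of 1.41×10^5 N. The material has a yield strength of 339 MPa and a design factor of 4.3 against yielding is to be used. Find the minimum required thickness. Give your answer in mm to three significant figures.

t = 17.4 mm

σ_allow = 339/4.3 = 78.84 MPa.
Required area A = F/σ_allow = 141000/78.84 = 1788 mm².
t = A/w = 1788/103 = 17.36 mm.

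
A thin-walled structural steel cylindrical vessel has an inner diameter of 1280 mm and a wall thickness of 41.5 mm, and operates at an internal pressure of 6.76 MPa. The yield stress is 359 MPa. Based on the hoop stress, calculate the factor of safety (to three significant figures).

σ_h = pD/(2t) = 6.76×1280/(2×41.5) = 104.3 MPa.
n = 359/104.3 = 3.444.

n = 3.44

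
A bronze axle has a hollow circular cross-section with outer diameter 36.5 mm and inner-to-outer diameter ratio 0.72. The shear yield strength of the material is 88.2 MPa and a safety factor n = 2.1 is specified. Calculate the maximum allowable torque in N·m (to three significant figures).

T_allow = 293 N·m

τ_allow = 88.2/2.1 = 42.00 MPa.
For a hollow shaft T_allow = τ_allow·πd_o³(1−k⁴)/16 with 1−k⁴ = 0.7313, so πd_o³(1−k⁴)/16 = 6982 mm³.
T_allow = 42.00×6982 = 293200 N·mm = 293.2 N·m.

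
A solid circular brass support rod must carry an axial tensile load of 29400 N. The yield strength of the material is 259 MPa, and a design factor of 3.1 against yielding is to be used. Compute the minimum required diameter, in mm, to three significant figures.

d = 21.2 mm

Allowable stress σ_allow = 259/3.1 = 83.55 MPa.
Required area A = F/σ_allow = 29400/83.55 = 351.9 mm².
A = πd²/4 → d = √(4A/π) = 21.17 mm.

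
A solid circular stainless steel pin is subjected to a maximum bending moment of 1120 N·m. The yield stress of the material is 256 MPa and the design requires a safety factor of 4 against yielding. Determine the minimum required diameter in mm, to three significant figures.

d = 56.3 mm

σ_allow = 256/4 = 64.00 MPa.
For a solid circular section σ = 32M/(πd³), so d³ = 32M/(π σ_allow) = 32×1120000/(π×64.00) = 178300 mm³.
d = 56.28 mm.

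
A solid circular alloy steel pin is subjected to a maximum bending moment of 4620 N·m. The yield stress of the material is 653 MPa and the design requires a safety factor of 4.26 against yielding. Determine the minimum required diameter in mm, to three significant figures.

σ_allow = 653/4.26 = 153.3 MPa.
For a solid circular section σ = 32M/(πd³), so d³ = 32M/(π σ_allow) = 32×4620000/(π×153.3) = 307000 mm³.
d = 67.46 mm.

d = 67.5 mm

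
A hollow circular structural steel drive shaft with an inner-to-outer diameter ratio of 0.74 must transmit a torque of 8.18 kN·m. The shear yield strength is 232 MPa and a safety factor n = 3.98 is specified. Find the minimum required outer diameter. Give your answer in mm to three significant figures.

τ_allow = 232/3.98 = 58.29 MPa.
For a hollow shaft τ = 16T/[πd_o³(1−k⁴)] with k = 0.74, so 1−k⁴ = 0.7001.
d_o³ = 16T/[π τ_allow (1−k⁴)] = 16×8180000/(π×58.29×0.7001) = 1.021×10^6 mm³.
d_o = 100.7 mm.

d_o = 101 mm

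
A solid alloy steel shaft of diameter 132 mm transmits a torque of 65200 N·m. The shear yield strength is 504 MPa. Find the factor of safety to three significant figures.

n = 3.49

τ = 16T/(πd³) = 16×6.5200×10^7/(π×132³) = 144.4 MPa.
n = τ_limit/τ = 504/144.4 = 3.491.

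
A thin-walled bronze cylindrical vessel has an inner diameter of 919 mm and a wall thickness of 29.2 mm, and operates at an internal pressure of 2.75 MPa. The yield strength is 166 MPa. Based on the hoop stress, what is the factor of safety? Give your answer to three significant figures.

σ_h = pD/(2t) = 2.75×919/(2×29.2) = 43.27 MPa.
n = 166/43.27 = 3.836.

n = 3.84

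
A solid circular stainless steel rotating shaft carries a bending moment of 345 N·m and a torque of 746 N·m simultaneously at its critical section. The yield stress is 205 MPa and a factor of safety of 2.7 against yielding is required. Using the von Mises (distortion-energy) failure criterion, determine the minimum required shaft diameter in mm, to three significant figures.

d = 46.1 mm

σ_allow = σ_y/n = 205/2.7 = 75.93 MPa.
For a solid shaft σ_b = 32M/(πd³) and τ = 16T/(πd³), so the von Mises stress is σ' = (16/πd³)·√(4M²+3T²).
√(4M²+3T²) = √(4×(345000)² + 3×(746000)²) = 1.465×10^6 N·mm.
d³ = 16×1.465×10^6/(π×75.93) = 98260 mm³.
d = 46.14 mm.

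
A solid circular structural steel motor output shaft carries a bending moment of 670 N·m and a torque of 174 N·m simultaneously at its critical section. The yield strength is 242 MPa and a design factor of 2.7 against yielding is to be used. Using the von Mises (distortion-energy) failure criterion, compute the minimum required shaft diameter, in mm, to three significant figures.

d = 42.7 mm

σ_allow = σ_y/n = 242/2.7 = 89.63 MPa.
For a solid shaft σ_b = 32M/(πd³) and τ = 16T/(πd³), so the von Mises stress is σ' = (16/πd³)·√(4M²+3T²).
√(4M²+3T²) = √(4×(670000)² + 3×(174000)²) = 1.373×10^6 N·mm.
d³ = 16×1.373×10^6/(π×89.63) = 78040 mm³.
d = 42.73 mm.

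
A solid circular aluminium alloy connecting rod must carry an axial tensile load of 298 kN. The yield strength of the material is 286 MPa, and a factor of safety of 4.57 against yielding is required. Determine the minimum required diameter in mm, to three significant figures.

d = 77.9 mm

Allowable stress σ_allow = 286/4.57 = 62.58 MPa.
Required area A = F/σ_allow = 298000/62.58 = 4762 mm².
A = πd²/4 → d = √(4A/π) = 77.86 mm.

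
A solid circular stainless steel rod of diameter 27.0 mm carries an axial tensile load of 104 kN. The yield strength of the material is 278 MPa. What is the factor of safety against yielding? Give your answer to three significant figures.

n = 1.53

A = πd²/4 = 572.6 mm².
σ = F/A = 104000/572.6 = 181.6 MPa.
n = 278/181.6 = 1.530.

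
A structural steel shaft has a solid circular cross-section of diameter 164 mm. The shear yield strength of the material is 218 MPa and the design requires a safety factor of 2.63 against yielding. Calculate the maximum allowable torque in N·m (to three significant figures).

τ_allow = 218/2.63 = 82.89 MPa.
For a solid shaft T_allow = τ_allow·πd³/16; πd³/16 = π×164³/16 = 866100 mm³.
T_allow = 82.89×866100 = 7.179×10^7 N·mm = 71790 N·m.

T_allow = 71800 N·m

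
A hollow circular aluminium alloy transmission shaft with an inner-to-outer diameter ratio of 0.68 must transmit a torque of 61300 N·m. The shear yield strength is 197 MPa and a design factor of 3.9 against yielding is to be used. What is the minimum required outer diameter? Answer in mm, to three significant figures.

d_o = 199 mm

τ_allow = 197/3.9 = 50.51 MPa.
For a hollow shaft τ = 16T/[πd_o³(1−k⁴)] with k = 0.68, so 1−k⁴ = 0.7862.
d_o³ = 16T/[π τ_allow (1−k⁴)] = 16×6.1300×10^7/(π×50.51×0.7862) = 7.861×10^6 mm³.
d_o = 198.8 mm.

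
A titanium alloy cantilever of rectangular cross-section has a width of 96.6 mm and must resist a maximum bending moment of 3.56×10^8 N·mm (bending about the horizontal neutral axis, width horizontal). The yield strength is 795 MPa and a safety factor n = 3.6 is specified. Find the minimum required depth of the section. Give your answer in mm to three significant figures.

h = 316 mm

σ_allow = 795/3.6 = 220.8 MPa.
For a rectangular section σ = 6M/(bh²), so h² = 6M/(b σ_allow) = 6×3.5600×10^8/(96.6×220.8) = 100100 mm².
h = 316.4 mm.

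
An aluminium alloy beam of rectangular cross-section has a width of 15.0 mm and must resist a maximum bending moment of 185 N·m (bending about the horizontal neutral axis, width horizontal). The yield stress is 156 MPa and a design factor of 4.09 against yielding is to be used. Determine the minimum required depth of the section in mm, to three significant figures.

σ_allow = 156/4.09 = 38.14 MPa.
For a rectangular section σ = 6M/(bh²), so h² = 6M/(b σ_allow) = 6×185000/(15.0×38.14) = 1940 mm².
h = 44.05 mm.

h = 44.0 mm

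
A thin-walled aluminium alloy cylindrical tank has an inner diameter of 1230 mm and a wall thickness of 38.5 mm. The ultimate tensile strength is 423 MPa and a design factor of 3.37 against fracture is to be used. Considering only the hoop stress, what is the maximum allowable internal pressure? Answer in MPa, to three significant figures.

σ_allow = 423/3.37 = 125.5 MPa.
σ_h = pD/(2t) → p_allow = 2σ_allow t/D = 2×125.5×38.5/1230 = 7.858 MPa.

p_allow = 7.86 MPa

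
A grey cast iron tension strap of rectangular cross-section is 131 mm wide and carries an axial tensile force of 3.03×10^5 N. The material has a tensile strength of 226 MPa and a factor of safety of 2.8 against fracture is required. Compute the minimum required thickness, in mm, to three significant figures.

σ_allow = 226/2.8 = 80.71 MPa.
Required area A = F/σ_allow = 303000/80.71 = 3754 mm².
t = A/w = 3754/131 = 28.66 mm.

t = 28.7 mm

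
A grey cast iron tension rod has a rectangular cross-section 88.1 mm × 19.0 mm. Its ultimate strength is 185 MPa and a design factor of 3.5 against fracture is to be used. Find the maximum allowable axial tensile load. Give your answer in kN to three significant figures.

F_allow = 88.5 kN

σ_allow = 185/3.5 = 52.86 MPa.
A = 88.1×19.0 = 1674 mm².
F_allow = σ_allow × A = 52.86×1674 = 88480 N.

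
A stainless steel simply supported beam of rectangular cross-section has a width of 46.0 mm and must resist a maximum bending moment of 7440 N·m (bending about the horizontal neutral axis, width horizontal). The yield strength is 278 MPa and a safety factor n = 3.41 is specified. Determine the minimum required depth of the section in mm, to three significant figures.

h = 109 mm

σ_allow = 278/3.41 = 81.52 MPa.
For a rectangular section σ = 6M/(bh²), so h² = 6M/(b σ_allow) = 6×7440000/(46.0×81.52) = 11900 mm².
h = 109.1 mm.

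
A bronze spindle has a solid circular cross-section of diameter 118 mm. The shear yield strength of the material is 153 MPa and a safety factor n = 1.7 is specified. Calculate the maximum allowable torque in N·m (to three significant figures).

T_allow = 29000 N·m

τ_allow = 153/1.7 = 90.00 MPa.
For a solid shaft T_allow = τ_allow·πd³/16; πd³/16 = π×118³/16 = 322600 mm³.
T_allow = 90.00×322600 = 2.903×10^7 N·mm = 29030 N·m.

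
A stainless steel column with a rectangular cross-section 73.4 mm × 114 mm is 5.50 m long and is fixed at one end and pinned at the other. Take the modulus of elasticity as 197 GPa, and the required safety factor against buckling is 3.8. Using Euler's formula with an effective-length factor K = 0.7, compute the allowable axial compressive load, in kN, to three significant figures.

Buckling occurs about the weak axis: I_min = h·b³/12 = 114×73.4³/12 = 3.757×10^6 mm⁴ (b = 73.4 mm is the smaller dimension).
Effective length L_e = KL = 0.7×5.50 m = 3850 mm.
Euler critical load P_cr = π²EI/L_e² = π²×197000×3.757×10^6/3850² = 492800 N.
P_allow = P_cr/n = 492800/3.8 = 129700 N.

P_allow = 130 kN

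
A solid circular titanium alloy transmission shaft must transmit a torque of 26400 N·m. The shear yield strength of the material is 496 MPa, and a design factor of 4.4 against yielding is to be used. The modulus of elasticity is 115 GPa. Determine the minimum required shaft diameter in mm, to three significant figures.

d = 106 mm

Allowable shear stress τ_allow = 496/4.4 = 112.7 MPa.
For a solid shaft τ = 16T/(πd³), so d³ = 16T/(π τ_allow) = 16×2.6400×10^7/(π×112.7) = 1.193×10^6 mm³.
d = (1.193×10^6)^(1/3) = 106.1 mm.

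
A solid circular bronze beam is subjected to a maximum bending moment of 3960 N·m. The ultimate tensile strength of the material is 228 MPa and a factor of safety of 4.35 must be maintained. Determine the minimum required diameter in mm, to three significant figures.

σ_allow = 228/4.35 = 52.41 MPa.
For a solid circular section σ = 32M/(πd³), so d³ = 32M/(π σ_allow) = 32×3960000/(π×52.41) = 769600 mm³.
d = 91.64 mm.

d = 91.6 mm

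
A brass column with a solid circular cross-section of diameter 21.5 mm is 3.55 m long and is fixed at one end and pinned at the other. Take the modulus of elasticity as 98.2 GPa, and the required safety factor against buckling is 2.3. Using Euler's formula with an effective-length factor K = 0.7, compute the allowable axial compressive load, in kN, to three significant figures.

P_allow = 0.716 kN

I = πd⁴/64 = π×21.5⁴/64 = 10490 mm⁴.
Effective length L_e = KL = 0.7×3.55 m = 2485 mm.
Euler critical load P_cr = π²EI/L_e² = π²×98200×10490/2485² = 1646 N.
P_allow = P_cr/n = 1646/2.3 = 715.7 N.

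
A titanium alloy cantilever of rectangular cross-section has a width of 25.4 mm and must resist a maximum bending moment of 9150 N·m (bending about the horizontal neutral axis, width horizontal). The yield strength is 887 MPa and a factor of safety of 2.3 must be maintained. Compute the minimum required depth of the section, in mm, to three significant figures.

σ_allow = 887/2.3 = 385.7 MPa.
For a rectangular section σ = 6M/(bh²), so h² = 6M/(b σ_allow) = 6×9150000/(25.4×385.7) = 5605 mm².
h = 74.86 mm.

h = 74.9 mm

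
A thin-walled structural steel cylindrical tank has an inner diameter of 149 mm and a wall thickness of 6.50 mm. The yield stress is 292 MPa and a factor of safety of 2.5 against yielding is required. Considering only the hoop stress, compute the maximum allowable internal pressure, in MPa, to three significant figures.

p_allow = 10.2 MPa

σ_allow = 292/2.5 = 116.8 MPa.
σ_h = pD/(2t) → p_allow = 2σ_allow t/D = 2×116.8×6.50/149 = 10.19 MPa.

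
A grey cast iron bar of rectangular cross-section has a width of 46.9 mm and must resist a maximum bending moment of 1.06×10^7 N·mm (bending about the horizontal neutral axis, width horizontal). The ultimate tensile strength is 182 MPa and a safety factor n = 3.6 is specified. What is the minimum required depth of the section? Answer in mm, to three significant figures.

h = 164 mm

σ_allow = 182/3.6 = 50.56 MPa.
For a rectangular section σ = 6M/(bh²), so h² = 6M/(b σ_allow) = 6×1.0600×10^7/(46.9×50.56) = 26820 mm².
h = 163.8 mm.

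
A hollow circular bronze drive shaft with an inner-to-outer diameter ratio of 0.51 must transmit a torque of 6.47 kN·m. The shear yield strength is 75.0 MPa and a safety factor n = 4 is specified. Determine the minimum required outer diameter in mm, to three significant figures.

d_o = 124 mm

τ_allow = 75.0/4 = 18.75 MPa.
For a hollow shaft τ = 16T/[πd_o³(1−k⁴)] with k = 0.51, so 1−k⁴ = 0.9323.
d_o³ = 16T/[π τ_allow (1−k⁴)] = 16×6470000/(π×18.75×0.9323) = 1.885×10^6 mm³.
d_o = 123.5 mm.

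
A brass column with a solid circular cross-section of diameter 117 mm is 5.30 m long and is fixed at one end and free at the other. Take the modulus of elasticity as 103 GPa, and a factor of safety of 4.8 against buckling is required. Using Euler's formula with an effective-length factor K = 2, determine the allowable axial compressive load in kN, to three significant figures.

P_allow = 17.3 kN

I = πd⁴/64 = π×117⁴/64 = 9.198×10^6 mm⁴.
Effective length L_e = KL = 2×5.30 m = 10600 mm.
Euler critical load P_cr = π²EI/L_e² = π²×103000×9.198×10^6/10600² = 83220 N.
P_allow = P_cr/n = 83220/4.8 = 17340 N.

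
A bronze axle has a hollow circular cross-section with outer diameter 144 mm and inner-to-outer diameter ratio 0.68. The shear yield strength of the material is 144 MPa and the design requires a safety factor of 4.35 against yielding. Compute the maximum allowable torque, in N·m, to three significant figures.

T_allow = 15300 N·m

τ_allow = 144/4.35 = 33.10 MPa.
For a hollow shaft T_allow = τ_allow·πd_o³(1−k⁴)/16 with 1−k⁴ = 0.7862, so πd_o³(1−k⁴)/16 = 460900 mm³.
T_allow = 33.10×460900 = 1.526×10^7 N·mm = 15260 N·m.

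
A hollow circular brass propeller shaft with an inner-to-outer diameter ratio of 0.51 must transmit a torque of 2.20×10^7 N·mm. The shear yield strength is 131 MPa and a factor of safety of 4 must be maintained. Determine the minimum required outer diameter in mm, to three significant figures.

d_o = 154 mm

τ_allow = 131/4 = 32.75 MPa.
For a hollow shaft τ = 16T/[πd_o³(1−k⁴)] with k = 0.51, so 1−k⁴ = 0.9323.
d_o³ = 16T/[π τ_allow (1−k⁴)] = 16×2.2000×10^7/(π×32.75×0.9323) = 3.669×10^6 mm³.
d_o = 154.2 mm.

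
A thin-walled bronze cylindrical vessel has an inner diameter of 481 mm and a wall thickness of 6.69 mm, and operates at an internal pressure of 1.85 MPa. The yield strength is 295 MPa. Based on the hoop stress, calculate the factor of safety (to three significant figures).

n = 4.44

σ_h = pD/(2t) = 1.85×481/(2×6.69) = 66.51 MPa.
n = 295/66.51 = 4.436.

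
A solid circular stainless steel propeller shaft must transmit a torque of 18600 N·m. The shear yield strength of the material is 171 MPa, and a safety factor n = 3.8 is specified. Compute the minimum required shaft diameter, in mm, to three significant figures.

d = 128 mm

Allowable shear stress τ_allow = 171/3.8 = 45.00 MPa.
For a solid shaft τ = 16T/(πd³), so d³ = 16T/(π τ_allow) = 16×1.8600×10^7/(π×45.00) = 2.105×10^6 mm³.
d = (2.105×10^6)^(1/3) = 128.2 mm.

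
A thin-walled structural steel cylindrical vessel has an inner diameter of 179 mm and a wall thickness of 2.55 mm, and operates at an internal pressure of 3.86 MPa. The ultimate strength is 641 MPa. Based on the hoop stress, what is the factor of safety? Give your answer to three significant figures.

n = 4.73

σ_h = pD/(2t) = 3.86×179/(2×2.55) = 135.5 MPa.
n = 641/135.5 = 4.731.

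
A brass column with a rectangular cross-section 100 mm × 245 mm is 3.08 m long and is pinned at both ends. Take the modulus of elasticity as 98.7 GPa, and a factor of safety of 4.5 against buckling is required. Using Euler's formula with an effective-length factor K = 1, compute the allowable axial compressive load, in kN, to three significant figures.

Buckling occurs about the weak axis: I_min = h·b³/12 = 245×100³/12 = 2.042×10^7 mm⁴ (b = 100 mm is the smaller dimension).
Effective length L_e = KL = 1×3.08 m = 3080 mm.
Euler critical load P_cr = π²EI/L_e² = π²×98700×2.042×10^7/3080² = 2.097×10^6 N.
P_allow = P_cr/n = 2.097×10^6/4.5 = 465900 N.

P_allow = 466 kN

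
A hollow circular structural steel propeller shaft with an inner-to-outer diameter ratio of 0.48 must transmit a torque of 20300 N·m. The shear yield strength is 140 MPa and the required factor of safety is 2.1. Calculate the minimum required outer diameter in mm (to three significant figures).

d_o = 118 mm

τ_allow = 140/2.1 = 66.67 MPa.
For a hollow shaft τ = 16T/[πd_o³(1−k⁴)] with k = 0.48, so 1−k⁴ = 0.9469.
d_o³ = 16T/[π τ_allow (1−k⁴)] = 16×2.0300×10^7/(π×66.67×0.9469) = 1.638×10^6 mm³.
d_o = 117.9 mm.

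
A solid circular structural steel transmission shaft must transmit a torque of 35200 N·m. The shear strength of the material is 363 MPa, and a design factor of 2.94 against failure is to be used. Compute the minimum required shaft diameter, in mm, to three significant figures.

Allowable shear stress τ_allow = 363/2.94 = 123.5 MPa.
For a solid shaft τ = 16T/(πd³), so d³ = 16T/(π τ_allow) = 16×3.5200×10^7/(π×123.5) = 1.452×10^6 mm³.
d = (1.452×10^6)^(1/3) = 113.2 mm.

d = 113 mm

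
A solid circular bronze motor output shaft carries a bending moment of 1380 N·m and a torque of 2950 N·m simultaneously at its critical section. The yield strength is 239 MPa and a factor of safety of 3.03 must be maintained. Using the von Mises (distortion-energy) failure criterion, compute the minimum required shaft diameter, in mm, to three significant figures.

σ_allow = σ_y/n = 239/3.03 = 78.88 MPa.
For a solid shaft σ_b = 32M/(πd³) and τ = 16T/(πd³), so the von Mises stress is σ' = (16/πd³)·√(4M²+3T²).
√(4M²+3T²) = √(4×(1.380×10^6)² + 3×(2.950×10^6)²) = 5.807×10^6 N·mm.
d³ = 16×5.807×10^6/(π×78.88) = 375000 mm³.
d = 72.11 mm.

d = 72.1 mm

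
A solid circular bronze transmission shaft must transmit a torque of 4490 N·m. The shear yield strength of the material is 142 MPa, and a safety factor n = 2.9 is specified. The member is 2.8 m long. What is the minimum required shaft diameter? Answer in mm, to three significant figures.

d = 77.6 mm

Allowable shear stress τ_allow = 142/2.9 = 48.97 MPa.
For a solid shaft τ = 16T/(πd³), so d³ = 16T/(π τ_allow) = 16×4490000/(π×48.97) = 467000 mm³.
d = (467000)^(1/3) = 77.58 mm.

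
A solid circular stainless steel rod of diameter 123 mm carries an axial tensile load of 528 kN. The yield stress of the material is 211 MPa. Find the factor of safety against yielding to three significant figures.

n = 4.75

A = πd²/4 = 11880 mm².
σ = F/A = 528000/11880 = 44.44 MPa.
n = 211/44.44 = 4.748.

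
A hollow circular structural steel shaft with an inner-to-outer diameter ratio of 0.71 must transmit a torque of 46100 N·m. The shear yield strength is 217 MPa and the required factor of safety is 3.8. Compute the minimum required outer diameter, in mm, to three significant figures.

τ_allow = 217/3.8 = 57.11 MPa.
For a hollow shaft τ = 16T/[πd_o³(1−k⁴)] with k = 0.71, so 1−k⁴ = 0.7459.
d_o³ = 16T/[π τ_allow (1−k⁴)] = 16×4.6100×10^7/(π×57.11×0.7459) = 5.512×10^6 mm³.
d_o = 176.6 mm.

d_o = 177 mm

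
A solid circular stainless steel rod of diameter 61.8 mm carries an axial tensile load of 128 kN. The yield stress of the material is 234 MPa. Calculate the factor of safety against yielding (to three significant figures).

A = πd²/4 = 3000 mm².
σ = F/A = 128000/3000 = 42.67 MPa.
n = 234/42.67 = 5.484.

n = 5.48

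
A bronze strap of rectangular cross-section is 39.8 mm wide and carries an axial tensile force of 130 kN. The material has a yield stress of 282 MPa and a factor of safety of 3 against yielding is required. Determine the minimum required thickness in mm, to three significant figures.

t = 34.7 mm

σ_allow = 282/3 = 94.00 MPa.
Required area A = F/σ_allow = 130000/94.00 = 1383 mm².
t = A/w = 1383/39.8 = 34.75 mm.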